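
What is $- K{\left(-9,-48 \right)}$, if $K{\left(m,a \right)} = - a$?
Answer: $-48$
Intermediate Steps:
$- K{\left(-9,-48 \right)} = - \left(-1\right) \left(-48\right) = \left(-1\right) 48 = -48$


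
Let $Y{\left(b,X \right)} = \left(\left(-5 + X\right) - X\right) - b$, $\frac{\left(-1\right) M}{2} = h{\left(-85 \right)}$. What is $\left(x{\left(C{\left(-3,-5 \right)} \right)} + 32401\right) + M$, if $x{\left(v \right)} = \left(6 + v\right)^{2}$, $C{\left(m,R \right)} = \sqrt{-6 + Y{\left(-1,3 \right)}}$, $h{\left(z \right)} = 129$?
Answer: $32169 + 12 i \sqrt{10} \approx 32169.0 + 37.947 i$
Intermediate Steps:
$M = -258$ ($M = \left(-2\right) 129 = -258$)
$Y{\left(b,X \right)} = -5 - b$
$C{\left(m,R \right)} = i \sqrt{10}$ ($C{\left(m,R \right)} = \sqrt{-6 - 4} = \sqrt{-10} = i \sqrt{10}$)
$\left(x{\left(C{\left(-3,-5 \right)} \right)} + 32401\right) + M = \left(\left(6 + i \sqrt{10}\right)^{2} + 32401\right) - 258 = \left(32401 + \left(6 + i \sqrt{10}\right)^{2}\right) - 258 = 32143 + \left(6 + i \sqrt{10}\right)^{2}$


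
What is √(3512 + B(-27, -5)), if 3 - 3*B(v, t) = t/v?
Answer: 2*√71137/9 ≈ 59.270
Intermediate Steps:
B(v, t) = 1 - t/(3*v)
√(3512 + B(-27, -5)) = √(3512 + (-27 - ⅓*(-5))/(-27)) = √(3512 - (-27 + 5/3)/27) = √(3512 - 1/27*(-76/3)) = √(3512 + 76/81) = √(284548/81) = 2*√71137/9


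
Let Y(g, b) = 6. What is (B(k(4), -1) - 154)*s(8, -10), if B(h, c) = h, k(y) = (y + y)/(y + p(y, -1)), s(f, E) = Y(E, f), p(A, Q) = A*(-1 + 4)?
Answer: -921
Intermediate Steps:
p(A, Q) = 3*A (p(A, Q) = A*3 = 3*A)
s(f, E) = 6
k(y) = 1/2 (k(y) = (y + y)/(y + 3*y) = (2*y)/((4*y)) = (2*y)*(1/(4*y)) = 1/2)
(B(k(4), -1) - 154)*s(8, -10) = (1/2 - 154)*6 = -307/2*6 = -921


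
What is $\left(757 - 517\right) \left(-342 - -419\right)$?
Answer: $18480$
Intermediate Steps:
$\left(757 - 517\right) \left(-342 - -419\right) = 240 \left(-342 + 419\right) = 240 \cdot 77 = 18480$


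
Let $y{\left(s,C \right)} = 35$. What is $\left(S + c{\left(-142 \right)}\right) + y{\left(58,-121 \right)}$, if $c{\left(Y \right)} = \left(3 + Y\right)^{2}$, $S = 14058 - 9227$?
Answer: $24187$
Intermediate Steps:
$S = 4831$ ($S = 14058 - 9227 = 4831$)
$\left(S + c{\left(-142 \right)}\right) + y{\left(58,-121 \right)} = \left(4831 + \left(3 - 142\right)^{2}\right) + 35 = \left(4831 + \left(-139\right)^{2}\right) + 35 = \left(4831 + 19321\right) + 35 = 24152 + 35 = 24187$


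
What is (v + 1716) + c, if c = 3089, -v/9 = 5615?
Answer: -45730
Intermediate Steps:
v = -50535 (v = -9*5615 = -50535)
(v + 1716) + c = (-50535 + 1716) + 3089 = -48819 + 3089 = -45730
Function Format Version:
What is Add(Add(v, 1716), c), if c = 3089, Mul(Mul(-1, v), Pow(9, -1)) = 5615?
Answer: -45730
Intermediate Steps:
v = -50535 (v = Mul(-9, 5615) = -50535)
Add(Add(v, 1716), c) = Add(Add(-50535, 1716), 3089) = Add(-48819, 3089) = -45730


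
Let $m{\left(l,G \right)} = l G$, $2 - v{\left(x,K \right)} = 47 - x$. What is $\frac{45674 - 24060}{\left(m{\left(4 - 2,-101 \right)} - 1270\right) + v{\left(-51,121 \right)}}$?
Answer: $- \frac{10807}{784} \approx -13.784$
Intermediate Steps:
$v{\left(x,K \right)} = -45 + x$ ($v{\left(x,K \right)} = 2 - \left(47 - x\right) = 2 + \left(-47 + x\right) = -45 + x$)
$m{\left(l,G \right)} = G l$
$\frac{45674 - 24060}{\left(m{\left(4 - 2,-101 \right)} - 1270\right) + v{\left(-51,121 \right)}} = \frac{45674 - 24060}{\left(- 101 \left(4 - 2\right) - 1270\right) - 96} = \frac{21614}{\left(- 101 \left(4 - 2\right) - 1270\right) - 96} = \frac{21614}{\left(\left(-101\right) 2 - 1270\right) - 96} = \frac{21614}{\left(-202 - 1270\right) - 96} = \frac{21614}{-1472 - 96} = \frac{21614}{-1568} = 21614 \left(- \frac{1}{1568}\right) = - \frac{10807}{784}$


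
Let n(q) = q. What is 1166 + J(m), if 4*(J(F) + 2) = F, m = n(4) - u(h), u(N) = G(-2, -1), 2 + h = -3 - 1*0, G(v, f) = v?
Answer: 2331/2 ≈ 1165.5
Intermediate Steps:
h = -5 (h = -2 + (-3 - 1*0) = -2 + (-3 + 0) = -2 - 3 = -5)
u(N) = -2
m = 6 (m = 4 - 1*(-2) = 4 + 2 = 6)
J(F) = -2 + F/4
1166 + J(m) = 1166 + (-2 + (¼)*6) = 1166 + (-2 + 3/2) = 1166 - ½ = 2331/2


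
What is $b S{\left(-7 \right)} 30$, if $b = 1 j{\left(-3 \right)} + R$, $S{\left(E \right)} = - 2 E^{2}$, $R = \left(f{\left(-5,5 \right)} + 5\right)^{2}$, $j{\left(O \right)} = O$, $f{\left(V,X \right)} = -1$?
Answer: $-38220$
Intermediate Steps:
$R = 16$ ($R = \left(-1 + 5\right)^{2} = 4^{2} = 16$)
$b = 13$ ($b = 1 \left(-3\right) + 16 = -3 + 16 = 13$)
$b S{\left(-7 \right)} 30 = 13 \left(- 2 \left(-7\right)^{2}\right) 30 = 13 \left(\left(-2\right) 49\right) 30 = 13 \left(-98\right) 30 = \left(-1274\right) 30 = -38220$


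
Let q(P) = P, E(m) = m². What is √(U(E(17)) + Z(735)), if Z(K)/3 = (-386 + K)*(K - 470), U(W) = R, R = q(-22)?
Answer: √277433 ≈ 526.72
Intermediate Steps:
R = -22
U(W) = -22
Z(K) = 3*(-470 + K)*(-386 + K) (Z(K) = 3*((-386 + K)*(K - 470)) = 3*((-386 + K)*(-470 + K)) = 3*((-470 + K)*(-386 + K)) = 3*(-470 + K)*(-386 + K))
√(U(E(17)) + Z(735)) = √(-22 + (544260 - 2568*735 + 3*735²)) = √(-22 + (544260 - 1887480 + 3*540225)) = √(-22 + (544260 - 1887480 + 1620675)) = √(-22 + 277455) = √277433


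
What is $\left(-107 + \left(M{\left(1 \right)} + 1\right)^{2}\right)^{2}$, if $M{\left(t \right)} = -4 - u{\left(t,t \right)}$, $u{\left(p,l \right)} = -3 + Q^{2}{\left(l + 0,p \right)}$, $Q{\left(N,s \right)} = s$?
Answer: $11236$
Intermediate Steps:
$u{\left(p,l \right)} = -3 + p^{2}$
$M{\left(t \right)} = -1 - t^{2}$ ($M{\left(t \right)} = -4 - \left(-3 + t^{2}\right) = -1 - t^{2}$)
$\left(-107 + \left(M{\left(1 \right)} + 1\right)^{2}\right)^{2} = \left(-107 + \left(\left(-1 - 1^{2}\right) + 1\right)^{2}\right)^{2} = \left(-107 + \left(\left(-1 - 1\right) + 1\right)^{2}\right)^{2} = \left(-107 + \left(-2 + 1\right)^{2}\right)^{2} = \left(-107 + \left(-1\right)^{2}\right)^{2} = \left(-107 + 1\right)^{2} = \left(-106\right)^{2} = 11236$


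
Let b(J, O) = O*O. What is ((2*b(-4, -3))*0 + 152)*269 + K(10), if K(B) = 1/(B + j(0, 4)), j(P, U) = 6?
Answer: 654209/16 ≈ 40888.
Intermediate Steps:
b(J, O) = O²
K(B) = 1/(6 + B) (K(B) = 1/(B + 6) = 1/(6 + B))
((2*b(-4, -3))*0 + 152)*269 + K(10) = ((2*(-3)²)*0 + 152)*269 + 1/(6 + 10) = ((2*9)*0 + 152)*269 + 1/16 = (18*0 + 152)*269 + 1/16 = (0 + 152)*269 + 1/16 = 152*269 + 1/16 = 40888 + 1/16 = 654209/16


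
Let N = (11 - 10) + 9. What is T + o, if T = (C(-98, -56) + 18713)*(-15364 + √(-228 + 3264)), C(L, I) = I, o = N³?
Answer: -286645148 + 37314*√759 ≈ -2.8562e+8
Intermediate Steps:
N = 10 (N = 1 + 9 = 10)
o = 1000 (o = 10³ = 1000)
T = -286646148 + 37314*√759 (T = (-56 + 18713)*(-15364 + √(-228 + 3264)) = 18657*(-15364 + √3036) = 18657*(-15364 + 2*√759) = -286646148 + 37314*√759 ≈ -2.8562e+8)
T + o = (-286646148 + 37314*√759) + 1000 = -286645148 + 37314*√759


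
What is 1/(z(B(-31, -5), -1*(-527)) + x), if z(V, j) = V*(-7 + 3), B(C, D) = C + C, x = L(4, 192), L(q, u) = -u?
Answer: 1/56 ≈ 0.017857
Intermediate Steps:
x = -192 (x = -1*192 = -192)
B(C, D) = 2*C
z(V, j) = -4*V (z(V, j) = V*(-4) = -4*V)
1/(z(B(-31, -5), -1*(-527)) + x) = 1/(-8*(-31) - 192) = 1/(-4*(-62) - 192) = 1/(248 - 192) = 1/56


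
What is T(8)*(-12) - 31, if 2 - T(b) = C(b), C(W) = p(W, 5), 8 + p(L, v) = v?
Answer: -91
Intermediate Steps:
p(L, v) = -8 + v
C(W) = -3 (C(W) = -8 + 5 = -3)
T(b) = 5 (T(b) = 2 - 1*(-3) = 2 + 3 = 5)
T(8)*(-12) - 31 = 5*(-12) - 31 = -60 - 31 = -91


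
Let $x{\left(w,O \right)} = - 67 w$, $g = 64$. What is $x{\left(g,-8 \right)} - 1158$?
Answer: $-5446$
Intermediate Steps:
$x{\left(g,-8 \right)} - 1158 = \left(-67\right) 64 - 1158 = -4288 - 1158 = -5446$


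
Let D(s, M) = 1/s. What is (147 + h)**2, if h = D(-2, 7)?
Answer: 85849/4 ≈ 21462.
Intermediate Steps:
h = -1/2 (h = 1/(-2) = -1/2 ≈ -0.50000)
(147 + h)**2 = (147 - 1/2)**2 = (293/2)**2 = 85849/4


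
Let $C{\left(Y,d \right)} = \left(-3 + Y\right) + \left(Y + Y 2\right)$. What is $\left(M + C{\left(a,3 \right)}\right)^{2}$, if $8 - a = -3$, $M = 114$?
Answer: $24025$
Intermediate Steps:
$a = 11$ ($a = 8 - -3 = 8 + 3 = 11$)
$C{\left(Y,d \right)} = -3 + 4 Y$ ($C{\left(Y,d \right)} = \left(-3 + Y\right) + \left(Y + 2 Y\right) = \left(-3 + Y\right) + 3 Y = -3 + 4 Y$)
$\left(M + C{\left(a,3 \right)}\right)^{2} = \left(114 + \left(-3 + 4 \cdot 11\right)\right)^{2} = \left(114 + \left(-3 + 44\right)\right)^{2} = \left(114 + 41\right)^{2} = 155^{2} = 24025$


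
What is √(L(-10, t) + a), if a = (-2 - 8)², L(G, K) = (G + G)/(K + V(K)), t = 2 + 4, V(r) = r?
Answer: √885/3 ≈ 9.9163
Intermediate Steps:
t = 6
L(G, K) = G/K (L(G, K) = (G + G)/(K + K) = (2*G)/((2*K)) = (2*G)*(1/(2*K)) = G/K)
a = 100 (a = (-10)² = 100)
√(L(-10, t) + a) = √(-10/6 + 100) = √(-10*⅙ + 100) = √(-5/3 + 100) = √(295/3) = √885/3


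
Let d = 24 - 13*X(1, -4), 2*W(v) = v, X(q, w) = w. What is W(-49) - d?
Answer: -201/2 ≈ -100.50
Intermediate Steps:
W(v) = v/2
d = 76 (d = 24 - 13*(-4) = 24 + 52 = 76)
W(-49) - d = (½)*(-49) - 1*76 = -49/2 - 76 = -201/2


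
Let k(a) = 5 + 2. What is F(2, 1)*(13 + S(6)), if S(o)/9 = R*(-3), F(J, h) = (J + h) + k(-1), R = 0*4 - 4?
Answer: 1210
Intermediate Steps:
k(a) = 7
R = -4 (R = 0 - 4 = -4)
F(J, h) = 7 + J + h (F(J, h) = (J + h) + 7 = 7 + J + h)
S(o) = 108 (S(o) = 9*(-4*(-3)) = 9*12 = 108)
F(2, 1)*(13 + S(6)) = (7 + 2 + 1)*(13 + 108) = 10*121 = 1210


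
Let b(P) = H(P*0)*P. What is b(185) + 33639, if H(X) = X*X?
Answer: 33639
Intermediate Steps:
H(X) = X²
b(P) = 0 (b(P) = (P*0)²*P = 0²*P = 0*P = 0)
b(185) + 33639 = 0 + 33639 = 33639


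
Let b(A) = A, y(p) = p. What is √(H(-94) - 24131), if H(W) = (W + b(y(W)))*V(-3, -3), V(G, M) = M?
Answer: I*√23567 ≈ 153.52*I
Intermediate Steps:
H(W) = -6*W (H(W) = (W + W)*(-3) = (2*W)*(-3) = -6*W)
√(H(-94) - 24131) = √(-6*(-94) - 24131) = √(564 - 24131) = √(-23567) = I*√23567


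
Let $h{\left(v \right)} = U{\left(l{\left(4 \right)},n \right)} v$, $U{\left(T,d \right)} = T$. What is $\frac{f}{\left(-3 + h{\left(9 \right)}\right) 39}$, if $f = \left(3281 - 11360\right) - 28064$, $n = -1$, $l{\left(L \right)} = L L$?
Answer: $- \frac{769}{117} \approx -6.5726$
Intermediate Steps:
$l{\left(L \right)} = L^{2}$
$h{\left(v \right)} = 16 v$ ($h{\left(v \right)} = 4^{2} v = 16 v$)
$f = -36143$ ($f = -8079 - 28064 = -36143$)
$\frac{f}{\left(-3 + h{\left(9 \right)}\right) 39} = - \frac{36143}{\left(-3 + 16 \cdot 9\right) 39} = - \frac{36143}{\left(-3 + 144\right) 39} = - \frac{36143}{141 \cdot 39} = - \frac{36143}{5499} = \left(-36143\right) \frac{1}{5499} = - \frac{769}{117}$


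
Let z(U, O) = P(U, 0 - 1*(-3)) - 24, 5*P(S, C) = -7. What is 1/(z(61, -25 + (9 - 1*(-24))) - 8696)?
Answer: -5/43607 ≈ -0.00011466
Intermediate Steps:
P(S, C) = -7/5 (P(S, C) = (⅕)*(-7) = -7/5)
z(U, O) = -127/5 (z(U, O) = -7/5 - 24 = -127/5)
1/(z(61, -25 + (9 - 1*(-24))) - 8696) = 1/(-127/5 - 8696) = 1/(-43607/5) = -5/43607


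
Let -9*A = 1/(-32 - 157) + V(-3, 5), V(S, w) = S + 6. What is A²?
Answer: 320356/2893401 ≈ 0.11072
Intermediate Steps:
V(S, w) = 6 + S
A = -566/1701 (A = -(1/(-32 - 157) + (6 - 3))/9 = -(1/(-189) + 3)/9 = -(-1/189 + 3)/9 = -⅑*566/189 = -566/1701 ≈ -0.33275)
A² = (-566/1701)² = 320356/2893401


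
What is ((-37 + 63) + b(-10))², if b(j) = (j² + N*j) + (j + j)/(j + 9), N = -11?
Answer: 65536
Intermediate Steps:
b(j) = j² - 11*j + 2*j/(9 + j) (b(j) = (j² - 11*j) + (j + j)/(j + 9) = (j² - 11*j) + (2*j)/(9 + j) = (j² - 11*j) + 2*j/(9 + j) = j² - 11*j + 2*j/(9 + j))
((-37 + 63) + b(-10))² = ((-37 + 63) - 10*(-97 + (-10)² - 2*(-10))/(9 - 10))² = (26 - 10*(-97 + 100 + 20)/(-1))² = (26 - 10*(-1)*23)² = (26 + 230)² = 256² = 65536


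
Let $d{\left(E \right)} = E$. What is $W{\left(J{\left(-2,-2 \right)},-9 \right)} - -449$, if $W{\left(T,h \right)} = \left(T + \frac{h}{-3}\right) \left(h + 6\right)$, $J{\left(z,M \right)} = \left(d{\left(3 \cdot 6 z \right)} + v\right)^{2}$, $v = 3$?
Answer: $-2827$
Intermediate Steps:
$J{\left(z,M \right)} = \left(3 + 18 z\right)^{2}$ ($J{\left(z,M \right)} = \left(3 \cdot 6 z + 3\right)^{2} = \left(18 z + 3\right)^{2} = \left(3 + 18 z\right)^{2}$)
$W{\left(T,h \right)} = \left(6 + h\right) \left(T - \frac{h}{3}\right)$ ($W{\left(T,h \right)} = \left(T + h \left(- \frac{1}{3}\right)\right) \left(6 + h\right) = \left(T - \frac{h}{3}\right) \left(6 + h\right) = \left(6 + h\right) \left(T - \frac{h}{3}\right)$)
$W{\left(J{\left(-2,-2 \right)},-9 \right)} - -449 = \left(\left(-2\right) \left(-9\right) + 6 \cdot 9 \left(1 + 6 \left(-2\right)\right)^{2} - \frac{\left(-9\right)^{2}}{3} + 9 \left(1 + 6 \left(-2\right)\right)^{2} \left(-9\right)\right) - -449 = \left(18 + 6 \cdot 9 \left(1 - 12\right)^{2} - 27 + 9 \left(1 - 12\right)^{2} \left(-9\right)\right) + 449 = \left(18 + 6 \cdot 9 \left(-11\right)^{2} - 27 + 9 \left(-11\right)^{2} \left(-9\right)\right) + 449 = \left(18 + 6 \cdot 9 \cdot 121 - 27 + 9 \cdot 121 \left(-9\right)\right) + 449 = \left(18 + 6 \cdot 1089 - 27 + 1089 \left(-9\right)\right) + 449 = \left(18 + 6534 - 27 - 9801\right) + 449 = -3276 + 449 = -2827$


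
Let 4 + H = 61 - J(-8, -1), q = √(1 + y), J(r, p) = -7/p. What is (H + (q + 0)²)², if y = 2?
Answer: 2809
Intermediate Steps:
q = √3 (q = √(1 + 2) = √3 ≈ 1.7320)
H = 50 (H = -4 + (61 - (-7)/(-1)) = -4 + (61 - (-7)*(-1)) = -4 + (61 - 1*7) = -4 + (61 - 7) = -4 + 54 = 50)
(H + (q + 0)²)² = (50 + (√3 + 0)²)² = (50 + (√3)²)² = (50 + 3)² = 53² = 2809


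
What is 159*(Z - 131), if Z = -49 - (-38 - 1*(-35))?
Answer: -28143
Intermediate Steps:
Z = -46 (Z = -49 - (-38 + 35) = -49 - 1*(-3) = -49 + 3 = -46)
159*(Z - 131) = 159*(-46 - 131) = 159*(-177) = -28143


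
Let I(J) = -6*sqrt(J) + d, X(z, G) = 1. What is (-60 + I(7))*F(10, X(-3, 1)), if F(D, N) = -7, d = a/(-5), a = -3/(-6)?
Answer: 4207/10 + 42*sqrt(7) ≈ 531.82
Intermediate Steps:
a = 1/2 (a = -3*(-1/6) = 1/2 ≈ 0.50000)
d = -1/10 (d = (1/2)/(-5) = (1/2)*(-1/5) = -1/10 ≈ -0.10000)
I(J) = -1/10 - 6*sqrt(J) (I(J) = -6*sqrt(J) - 1/10 = -1/10 - 6*sqrt(J))
(-60 + I(7))*F(10, X(-3, 1)) = (-60 + (-1/10 - 6*sqrt(7)))*(-7) = (-601/10 - 6*sqrt(7))*(-7) = 4207/10 + 42*sqrt(7)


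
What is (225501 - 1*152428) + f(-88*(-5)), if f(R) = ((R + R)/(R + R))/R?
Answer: 32152121/440 ≈ 73073.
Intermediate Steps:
f(R) = 1/R (f(R) = ((2*R)/((2*R)))/R = ((2*R)*(1/(2*R)))/R = 1/R)
(225501 - 1*152428) + f(-88*(-5)) = (225501 - 1*152428) + 1/(-88*(-5)) = (225501 - 152428) + 1/440 = 73073 + 1/440 = 32152121/440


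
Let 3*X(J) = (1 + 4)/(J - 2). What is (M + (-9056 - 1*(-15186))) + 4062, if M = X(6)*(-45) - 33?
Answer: 40561/4 ≈ 10140.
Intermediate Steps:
X(J) = 5/(3*(-2 + J)) (X(J) = ((1 + 4)/(J - 2))/3 = (5/(-2 + J))/3 = 5/(3*(-2 + J)))
M = -207/4 (M = (5/(3*(-2 + 6)))*(-45) - 33 = ((5/3)/4)*(-45) - 33 = ((5/3)*(¼))*(-45) - 33 = (5/12)*(-45) - 33 = -75/4 - 33 = -207/4 ≈ -51.750)
(M + (-9056 - 1*(-15186))) + 4062 = (-207/4 + (-9056 - 1*(-15186))) + 4062 = (-207/4 + (-9056 + 15186)) + 4062 = (-207/4 + 6130) + 4062 = 24313/4 + 4062 = 40561/4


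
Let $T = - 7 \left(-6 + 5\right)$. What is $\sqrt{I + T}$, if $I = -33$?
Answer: $i \sqrt{26} \approx 5.099 i$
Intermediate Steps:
$T = 7$ ($T = \left(-7\right) \left(-1\right) = 7$)
$\sqrt{I + T} = \sqrt{-33 + 7} = \sqrt{-26} = i \sqrt{26}$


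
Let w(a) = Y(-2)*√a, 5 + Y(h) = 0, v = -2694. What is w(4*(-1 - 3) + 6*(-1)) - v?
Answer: 2694 - 5*I*√22 ≈ 2694.0 - 23.452*I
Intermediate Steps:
Y(h) = -5 (Y(h) = -5 + 0 = -5)
w(a) = -5*√a
w(4*(-1 - 3) + 6*(-1)) - v = -5*√(4*(-1 - 3) + 6*(-1)) - 1*(-2694) = -5*√(4*(-4) - 6) + 2694 = -5*√(-16 - 6) + 2694 = -5*I*√22 + 2694 = 2694 - 5*I*√22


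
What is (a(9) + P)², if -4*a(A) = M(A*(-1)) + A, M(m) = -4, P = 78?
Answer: 94249/16 ≈ 5890.6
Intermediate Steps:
a(A) = 1 - A/4 (a(A) = -(-4 + A)/4 = 1 - A/4)
(a(9) + P)² = ((1 - ¼*9) + 78)² = ((1 - 9/4) + 78)² = (-5/4 + 78)² = (307/4)² = 94249/16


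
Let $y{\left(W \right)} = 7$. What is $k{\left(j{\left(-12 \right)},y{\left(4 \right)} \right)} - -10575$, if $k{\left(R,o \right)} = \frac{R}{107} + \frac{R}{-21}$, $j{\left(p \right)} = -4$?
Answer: $\frac{23762369}{2247} \approx 10575.0$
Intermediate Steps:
$k{\left(R,o \right)} = - \frac{86 R}{2247}$ ($k{\left(R,o \right)} = R \frac{1}{107} + R \left(- \frac{1}{21}\right) = \frac{R}{107} - \frac{R}{21} = - \frac{86 R}{2247}$)
$k{\left(j{\left(-12 \right)},y{\left(4 \right)} \right)} - -10575 = \left(- \frac{86}{2247}\right) \left(-4\right) - -10575 = \frac{344}{2247} + 10575 = \frac{23762369}{2247}$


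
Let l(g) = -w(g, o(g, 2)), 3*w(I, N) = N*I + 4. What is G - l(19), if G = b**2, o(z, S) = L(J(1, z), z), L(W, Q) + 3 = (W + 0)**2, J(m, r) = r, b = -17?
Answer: 7673/3 ≈ 2557.7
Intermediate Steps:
L(W, Q) = -3 + W**2 (L(W, Q) = -3 + (W + 0)**2 = -3 + W**2)
o(z, S) = -3 + z**2
w(I, N) = 4/3 + I*N/3 (w(I, N) = (N*I + 4)/3 = (I*N + 4)/3 = (4 + I*N)/3 = 4/3 + I*N/3)
l(g) = -4/3 - g*(-3 + g**2)/3 (l(g) = -(4/3 + g*(-3 + g**2)/3) = -4/3 - g*(-3 + g**2)/3)
G = 289 (G = (-17)**2 = 289)
G - l(19) = 289 - (-4/3 + 19 - 1/3*19**3) = 289 - (-4/3 + 19 - 1/3*6859) = 289 - (-4/3 + 19 - 6859/3) = 289 - 1*(-6806/3) = 289 + 6806/3 = 7673/3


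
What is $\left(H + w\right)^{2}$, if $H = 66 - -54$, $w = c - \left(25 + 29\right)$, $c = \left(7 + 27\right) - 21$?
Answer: $6241$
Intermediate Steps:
$c = 13$ ($c = 34 - 21 = 13$)
$w = -41$ ($w = 13 - \left(25 + 29\right) = 13 - 54 = -41$)
$H = 120$ ($H = 66 + 54 = 120$)
$\left(H + w\right)^{2} = \left(120 - 41\right)^{2} = 79^{2} = 6241$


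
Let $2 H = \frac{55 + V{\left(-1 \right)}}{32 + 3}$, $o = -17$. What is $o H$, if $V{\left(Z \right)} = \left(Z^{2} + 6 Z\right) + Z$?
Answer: $- \frac{119}{10} \approx -11.9$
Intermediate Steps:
$V{\left(Z \right)} = Z^{2} + 7 Z$
$H = \frac{7}{10}$ ($H = \frac{\left(55 - \left(7 - 1\right)\right) \frac{1}{32 + 3}}{2} = \frac{\left(55 - 6\right) \frac{1}{35}}{2} = \frac{49 \cdot \frac{1}{35}}{2} = \frac{1}{2} \cdot \frac{7}{5} = \frac{7}{10} \approx 0.7$)
$o H = \left(-17\right) \frac{7}{10} = - \frac{119}{10}$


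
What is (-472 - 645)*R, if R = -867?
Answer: 968439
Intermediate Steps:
(-472 - 645)*R = (-472 - 645)*(-867) = -1117*(-867) = 968439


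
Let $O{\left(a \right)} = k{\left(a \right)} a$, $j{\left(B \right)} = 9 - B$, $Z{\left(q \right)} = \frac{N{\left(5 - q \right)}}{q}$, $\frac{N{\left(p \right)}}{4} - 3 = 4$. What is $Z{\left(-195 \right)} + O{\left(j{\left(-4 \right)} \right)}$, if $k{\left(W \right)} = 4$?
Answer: $\frac{10112}{195} \approx 51.856$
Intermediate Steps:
$N{\left(p \right)} = 28$ ($N{\left(p \right)} = 12 + 4 \cdot 4 = 12 + 16 = 28$)
$Z{\left(q \right)} = \frac{28}{q}$
$O{\left(a \right)} = 4 a$
$Z{\left(-195 \right)} + O{\left(j{\left(-4 \right)} \right)} = \frac{28}{-195} + 4 \left(9 - -4\right) = 28 \left(- \frac{1}{195}\right) + 4 \left(9 + 4\right) = - \frac{28}{195} + 4 \cdot 13 = - \frac{28}{195} + 52 = \frac{10112}{195}$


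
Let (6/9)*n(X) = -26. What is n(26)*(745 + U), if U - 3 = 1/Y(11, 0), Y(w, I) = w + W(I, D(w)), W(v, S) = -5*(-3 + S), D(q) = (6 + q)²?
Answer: -13798343/473 ≈ -29172.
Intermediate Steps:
W(v, S) = 15 - 5*S
Y(w, I) = 15 + w - 5*(6 + w)² (Y(w, I) = w + (15 - 5*(6 + w)²) = 15 + w - 5*(6 + w)²)
n(X) = -39 (n(X) = (3/2)*(-26) = -39)
U = 4256/1419 (U = 3 + 1/(15 + 11 - 5*(6 + 11)²) = 3 + 1/(15 + 11 - 5*17²) = 3 + 1/(15 + 11 - 5*289) = 3 + 1/(15 + 11 - 1445) = 3 + 1/(-1419) = 3 - 1/1419 = 4256/1419 ≈ 2.9993)
n(26)*(745 + U) = -39*(745 + 4256/1419) = -39*1061411/1419 = -13798343/473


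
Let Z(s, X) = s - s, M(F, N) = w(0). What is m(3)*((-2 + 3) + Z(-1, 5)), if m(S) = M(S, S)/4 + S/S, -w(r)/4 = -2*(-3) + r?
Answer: -5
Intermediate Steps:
w(r) = -24 - 4*r (w(r) = -4*(-2*(-3) + r) = -4*(6 + r) = -24 - 4*r)
M(F, N) = -24 (M(F, N) = -24 - 4*0 = -24 + 0 = -24)
m(S) = -5 (m(S) = -24/4 + S/S = -24*1/4 + 1 = -6 + 1 = -5)
Z(s, X) = 0
m(3)*((-2 + 3) + Z(-1, 5)) = -5*((-2 + 3) + 0) = -5*(1 + 0) = -5*1 = -5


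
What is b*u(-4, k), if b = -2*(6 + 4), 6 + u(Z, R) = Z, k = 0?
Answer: 200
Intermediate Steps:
u(Z, R) = -6 + Z
b = -20 (b = -2*10 = -20)
b*u(-4, k) = -20*(-6 - 4) = -20*(-10) = 200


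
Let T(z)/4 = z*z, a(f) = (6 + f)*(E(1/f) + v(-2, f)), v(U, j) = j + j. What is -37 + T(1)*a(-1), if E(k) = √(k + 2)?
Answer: -57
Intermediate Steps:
E(k) = √(2 + k)
v(U, j) = 2*j
a(f) = (6 + f)*(√(2 + 1/f) + 2*f)
T(z) = 4*z² (T(z) = 4*(z*z) = 4*z²)
-37 + T(1)*a(-1) = -37 + (4*1²)*(2*(-1)² + 6*√(2 + 1/(-1)) + 12*(-1) - √(2 + 1/(-1))) = -37 + (4*1)*(2*1 + 6*√(2 - 1) - 12 - √(2 - 1)) = -37 + 4*(2 + 6*√1 - 12 - √1) = -37 + 4*(2 + 6*1 - 12 - 1*1) = -37 + 4*(2 + 6 - 12 - 1) = -37 + 4*(-5) = -37 - 20 = -57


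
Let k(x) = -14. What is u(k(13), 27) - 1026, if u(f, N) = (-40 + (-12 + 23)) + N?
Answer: -1028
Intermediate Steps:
u(f, N) = -29 + N (u(f, N) = (-40 + 11) + N = -29 + N)
u(k(13), 27) - 1026 = (-29 + 27) - 1026 = -2 - 1026 = -1028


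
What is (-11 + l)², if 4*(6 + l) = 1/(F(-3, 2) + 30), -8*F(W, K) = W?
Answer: 17048641/59049 ≈ 288.72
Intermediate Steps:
F(W, K) = -W/8
l = -1456/243 (l = -6 + 1/(4*(-⅛*(-3) + 30)) = -6 + 1/(4*(3/8 + 30)) = -6 + 1/(4*(243/8)) = -6 + (¼)*(8/243) = -6 + 2/243 = -1456/243 ≈ -5.9918)
(-11 + l)² = (-11 - 1456/243)² = (-4129/243)² = 17048641/59049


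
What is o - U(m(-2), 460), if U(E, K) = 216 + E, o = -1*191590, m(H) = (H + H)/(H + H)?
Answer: -191807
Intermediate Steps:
m(H) = 1 (m(H) = (2*H)/((2*H)) = (2*H)*(1/(2*H)) = 1)
o = -191590
o - U(m(-2), 460) = -191590 - (216 + 1) = -191590 - 1*217 = -191590 - 217 = -191807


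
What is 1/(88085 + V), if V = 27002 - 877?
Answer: 1/114210 ≈ 8.7558e-6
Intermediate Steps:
V = 26125
1/(88085 + V) = 1/(88085 + 26125) = 1/114210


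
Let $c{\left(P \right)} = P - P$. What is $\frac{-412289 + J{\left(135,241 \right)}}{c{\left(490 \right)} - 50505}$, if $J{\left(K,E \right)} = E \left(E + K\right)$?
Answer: $\frac{321673}{50505} \approx 6.3691$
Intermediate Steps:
$c{\left(P \right)} = 0$
$\frac{-412289 + J{\left(135,241 \right)}}{c{\left(490 \right)} - 50505} = \frac{-412289 + 241 \left(241 + 135\right)}{0 - 50505} = \frac{-412289 + 241 \cdot 376}{-50505} = \left(-412289 + 90616\right) \left(- \frac{1}{50505}\right) = \left(-321673\right) \left(- \frac{1}{50505}\right) = \frac{321673}{50505}$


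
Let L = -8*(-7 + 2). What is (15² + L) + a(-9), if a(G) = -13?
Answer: 252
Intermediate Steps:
L = 40 (L = -8*(-5) = 40)
(15² + L) + a(-9) = (15² + 40) - 13 = (225 + 40) - 13 = 265 - 13 = 252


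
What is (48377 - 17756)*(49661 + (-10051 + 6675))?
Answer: 1417292985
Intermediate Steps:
(48377 - 17756)*(49661 + (-10051 + 6675)) = 30621*(49661 - 3376) = 30621*46285 = 1417292985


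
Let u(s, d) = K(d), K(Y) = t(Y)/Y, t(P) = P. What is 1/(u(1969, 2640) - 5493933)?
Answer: -1/5493932 ≈ -1.8202e-7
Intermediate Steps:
K(Y) = 1 (K(Y) = Y/Y = 1)
u(s, d) = 1
1/(u(1969, 2640) - 5493933) = 1/(1 - 5493933) = 1/(-5493932) = -1/5493932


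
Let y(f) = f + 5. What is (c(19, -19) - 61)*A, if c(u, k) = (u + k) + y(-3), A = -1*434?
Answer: 25606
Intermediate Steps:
A = -434
y(f) = 5 + f
c(u, k) = 2 + k + u (c(u, k) = (u + k) + (5 - 3) = (k + u) + 2 = 2 + k + u)
(c(19, -19) - 61)*A = ((2 - 19 + 19) - 61)*(-434) = (2 - 61)*(-434) = -59*(-434) = 25606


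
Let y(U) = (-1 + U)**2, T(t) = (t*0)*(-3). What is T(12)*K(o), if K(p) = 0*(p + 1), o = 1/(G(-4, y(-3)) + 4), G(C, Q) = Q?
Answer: 0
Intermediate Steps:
T(t) = 0 (T(t) = 0*(-3) = 0)
o = 1/20 (o = 1/((-1 - 3)**2 + 4) = 1/((-4)**2 + 4) = 1/(16 + 4) = 1/20 ≈ 0.050000)
K(p) = 0 (K(p) = 0*(1 + p) = 0)
T(12)*K(o) = 0*0 = 0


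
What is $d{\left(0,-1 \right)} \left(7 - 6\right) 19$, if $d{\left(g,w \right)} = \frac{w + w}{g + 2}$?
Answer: $-19$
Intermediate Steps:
$d{\left(g,w \right)} = \frac{2 w}{2 + g}$
$d{\left(0,-1 \right)} \left(7 - 6\right) 19 = 2 \left(-1\right) \frac{1}{2 + 0} \left(7 - 6\right) 19 = 2 \left(-1\right) \frac{1}{2} \cdot 1 \cdot 19 = \left(-1\right) 1 \cdot 19 = \left(-1\right) 19 = -19$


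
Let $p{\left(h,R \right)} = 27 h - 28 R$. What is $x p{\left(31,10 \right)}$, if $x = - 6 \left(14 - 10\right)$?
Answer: $-13368$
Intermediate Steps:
$p{\left(h,R \right)} = - 28 R + 27 h$
$x = -24$ ($x = \left(-6\right) 4 = -24$)
$x p{\left(31,10 \right)} = - 24 \left(\left(-28\right) 10 + 27 \cdot 31\right) = - 24 \left(-280 + 837\right) = \left(-24\right) 557 = -13368$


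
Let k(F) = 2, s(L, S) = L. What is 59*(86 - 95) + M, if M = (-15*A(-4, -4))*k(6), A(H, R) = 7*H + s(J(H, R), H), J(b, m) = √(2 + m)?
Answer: 309 - 30*I*√2 ≈ 309.0 - 42.426*I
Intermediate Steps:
A(H, R) = √(2 + R) + 7*H (A(H, R) = 7*H + √(2 + R) = √(2 + R) + 7*H)
M = 840 - 30*I*√2 (M = -15*(√(2 - 4) + 7*(-4))*2 = -15*(√(-2) - 28)*2 = -15*(I*√2 - 28)*2 = -15*(-28 + I*√2)*2 = (420 - 15*I*√2)*2 = 840 - 30*I*√2 ≈ 840.0 - 42.426*I)
59*(86 - 95) + M = 59*(86 - 95) + (840 - 30*I*√2) = 59*(-9) + (840 - 30*I*√2) = -531 + (840 - 30*I*√2) = 309 - 30*I*√2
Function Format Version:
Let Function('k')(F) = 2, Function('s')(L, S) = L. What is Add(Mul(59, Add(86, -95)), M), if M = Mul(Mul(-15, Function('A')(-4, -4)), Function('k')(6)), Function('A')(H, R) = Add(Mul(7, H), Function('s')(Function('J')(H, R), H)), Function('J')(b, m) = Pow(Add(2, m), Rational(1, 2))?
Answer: Add(309, Mul(-30, I, Pow(2, Rational(1, 2)))) ≈ Add(309.00, Mul(-42.426, I))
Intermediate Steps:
Function('A')(H, R) = Add(Pow(Add(2, R), Rational(1, 2)), Mul(7, H)) (Function('A')(H, R) = Add(Mul(7, H), Pow(Add(2, R), Rational(1, 2))) = Add(Pow(Add(2, R), Rational(1, 2)), Mul(7, H)))
M = Add(840, Mul(-30, I, Pow(2, Rational(1, 2)))) (M = Mul(Mul(-15, Add(Pow(Add(2, -4), Rational(1, 2)), Mul(7, -4))), 2) = Mul(Mul(-15, Add(Pow(-2, Rational(1, 2)), -28)), 2) = Mul(Mul(-15, Add(Mul(I, Pow(2, Rational(1, 2))), -28)), 2) = Mul(Mul(-15, Add(-28, Mul(I, Pow(2, Rational(1, 2))))), 2) = Mul(Add(420, Mul(-15, I, Pow(2, Rational(1, 2)))), 2) = Add(840, Mul(-30, I, Pow(2, Rational(1, 2)))) ≈ Add(840.00, Mul(-42.426, I)))
Add(Mul(59, Add(86, -95)), M) = Add(Mul(59, Add(86, -95)), Add(840, Mul(-30, I, Pow(2, Rational(1, 2))))) = Add(Mul(59, -9), Add(840, Mul(-30, I, Pow(2, Rational(1, 2))))) = Add(-531, Add(840, Mul(-30, I, Pow(2, Rational(1, 2))))) = Add(309, Mul(-30, I, Pow(2, Rational(1, 2))))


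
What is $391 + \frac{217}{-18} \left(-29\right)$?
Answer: $\frac{13331}{18} \approx 740.61$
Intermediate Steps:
$391 + \frac{217}{-18} \left(-29\right) = 391 + 217 \left(- \frac{1}{18}\right) \left(-29\right) = 391 - - \frac{6293}{18} = 391 + \frac{6293}{18} = \frac{13331}{18}$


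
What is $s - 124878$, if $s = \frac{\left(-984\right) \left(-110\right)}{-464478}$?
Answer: $- \frac{9667198654}{77413} \approx -1.2488 \cdot 10^{5}$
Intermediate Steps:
$s = - \frac{18040}{77413}$ ($s = 108240 \left(- \frac{1}{464478}\right) = - \frac{18040}{77413} \approx -0.23304$)
$s - 124878 = - \frac{18040}{77413} - 124878 = - \frac{9667198654}{77413}$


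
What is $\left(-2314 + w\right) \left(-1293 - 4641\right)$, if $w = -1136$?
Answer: $20472300$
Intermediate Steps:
$\left(-2314 + w\right) \left(-1293 - 4641\right) = \left(-2314 - 1136\right) \left(-1293 - 4641\right) = \left(-3450\right) \left(-5934\right) = 20472300$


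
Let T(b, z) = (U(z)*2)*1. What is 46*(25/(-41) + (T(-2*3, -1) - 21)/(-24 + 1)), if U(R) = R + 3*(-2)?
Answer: 1720/41 ≈ 41.951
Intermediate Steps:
U(R) = -6 + R (U(R) = R - 6 = -6 + R)
T(b, z) = -12 + 2*z (T(b, z) = ((-6 + z)*2)*1 = (-12 + 2*z)*1 = -12 + 2*z)
46*(25/(-41) + (T(-2*3, -1) - 21)/(-24 + 1)) = 46*(25/(-41) + ((-12 + 2*(-1)) - 21)/(-24 + 1)) = 46*(25*(-1/41) + ((-12 - 2) - 21)/(-23)) = 46*(-25/41 + (-14 - 21)*(-1/23)) = 46*(-25/41 - 35*(-1/23)) = 46*(-25/41 + 35/23) = 46*(860/943) = 1720/41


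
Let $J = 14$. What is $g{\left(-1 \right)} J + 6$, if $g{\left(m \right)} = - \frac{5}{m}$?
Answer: $76$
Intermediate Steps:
$g{\left(-1 \right)} J + 6 = - \frac{5}{-1} \cdot 14 + 6 = \left(-5\right) \left(-1\right) 14 + 6 = 5 \cdot 14 + 6 = 70 + 6 = 76$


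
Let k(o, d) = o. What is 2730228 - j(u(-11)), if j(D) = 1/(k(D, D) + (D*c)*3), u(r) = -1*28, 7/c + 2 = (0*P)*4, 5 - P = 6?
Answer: 726240647/266 ≈ 2.7302e+6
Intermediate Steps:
P = -1 (P = 5 - 1*6 = 5 - 6 = -1)
c = -7/2 (c = 7/(-2 + (0*(-1))*4) = 7/(-2 + 0*4) = 7/(-2 + 0) = 7/(-2) = 7*(-½) = -7/2 ≈ -3.5000)
u(r) = -28
j(D) = -2/(19*D) (j(D) = 1/(D + (D*(-7/2))*3) = 1/(D - 7*D/2*3) = 1/(D - 21*D/2) = 1/(-19*D/2) = -2/(19*D))
2730228 - j(u(-11)) = 2730228 - (-2)/(19*(-28)) = 2730228 - (-2)*(-1)/(19*28) = 2730228 - 1*1/266 = 2730228 - 1/266 = 726240647/266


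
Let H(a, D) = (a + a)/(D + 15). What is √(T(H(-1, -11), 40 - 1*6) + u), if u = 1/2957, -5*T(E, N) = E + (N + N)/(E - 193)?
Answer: √2482665234830/3814530 ≈ 0.41306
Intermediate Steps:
H(a, D) = 2*a/(15 + D) (H(a, D) = (2*a)/(15 + D) = 2*a/(15 + D))
T(E, N) = -E/5 - 2*N/(5*(-193 + E)) (T(E, N) = -(E + (N + N)/(E - 193))/5 = -(E + (2*N)/(-193 + E))/5 = -(E + 2*N/(-193 + E))/5 = -E/5 - 2*N/(5*(-193 + E)))
u = 1/2957 ≈ 0.00033818
√(T(H(-1, -11), 40 - 1*6) + u) = √((-(2*(-1)/(15 - 11))² - 2*(40 - 1*6) + 193*(2*(-1)/(15 - 11)))/(5*(-193 + 2*(-1)/(15 - 11))) + 1/2957) = √((-(2*(-1)/4)² - 2*(40 - 6) + 193*(2*(-1)/4))/(5*(-193 + 2*(-1)/4)) + 1/2957) = √((-(2*(-1)*(¼))² - 2*34 + 193*(2*(-1)*(¼)))/(5*(-193 + 2*(-1)*(¼))) + 1/2957) = √((-(-½)² - 68 + 193*(-½))/(5*(-193 - ½)) + 1/2957) = √((-1*¼ - 68 - 193/2)/(5*(-387/2)) + 1/2957) = √((⅕)*(-2/387)*(-¼ - 68 - 193/2) + 1/2957) = √((⅕)*(-2/387)*(-659/4) + 1/2957) = √(659/3870 + 1/2957) = √(1952533/11443590) = √2482665234830/3814530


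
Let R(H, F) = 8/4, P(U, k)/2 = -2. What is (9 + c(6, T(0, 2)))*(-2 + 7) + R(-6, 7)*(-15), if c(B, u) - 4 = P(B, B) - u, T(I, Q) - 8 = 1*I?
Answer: -25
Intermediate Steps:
P(U, k) = -4 (P(U, k) = 2*(-2) = -4)
T(I, Q) = 8 + I (T(I, Q) = 8 + 1*I = 8 + I)
c(B, u) = -u (c(B, u) = 4 + (-4 - u) = -u)
R(H, F) = 2 (R(H, F) = 8*(¼) = 2)
(9 + c(6, T(0, 2)))*(-2 + 7) + R(-6, 7)*(-15) = (9 - (8 + 0))*(-2 + 7) + 2*(-15) = (9 - 1*8)*5 - 30 = (9 - 8)*5 - 30 = 1*5 - 30 = 5 - 30 = -25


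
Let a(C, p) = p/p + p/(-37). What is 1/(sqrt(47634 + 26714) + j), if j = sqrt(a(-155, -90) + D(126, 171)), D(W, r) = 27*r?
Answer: 37/(2*(sqrt(1581343) + 37*sqrt(18587))) ≈ 0.0029356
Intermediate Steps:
a(C, p) = 1 - p/37 (a(C, p) = 1 + p*(-1/37) = 1 - p/37)
j = 2*sqrt(1581343)/37 (j = sqrt((1 - 1/37*(-90)) + 27*171) = sqrt((1 + 90/37) + 4617) = sqrt(127/37 + 4617) = sqrt(170956/37) = 2*sqrt(1581343)/37 ≈ 67.974)
1/(sqrt(47634 + 26714) + j) = 1/(sqrt(47634 + 26714) + 2*sqrt(1581343)/37) = 1/(sqrt(74348) + 2*sqrt(1581343)/37) = 1/(2*sqrt(18587) + 2*sqrt(1581343)/37)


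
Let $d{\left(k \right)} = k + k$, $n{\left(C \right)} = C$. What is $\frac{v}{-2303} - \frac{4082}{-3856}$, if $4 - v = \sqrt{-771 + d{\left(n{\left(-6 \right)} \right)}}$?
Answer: $\frac{4692711}{4440184} + \frac{3 i \sqrt{87}}{2303} \approx 1.0569 + 0.01215 i$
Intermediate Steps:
$d{\left(k \right)} = 2 k$
$v = 4 - 3 i \sqrt{87}$ ($v = 4 - \sqrt{-771 + 2 \left(-6\right)} = 4 - \sqrt{-771 - 12} = 4 - \sqrt{-783} = 4 - 3 i \sqrt{87} \approx 4.0 - 27.982 i$)
$\frac{v}{-2303} - \frac{4082}{-3856} = \frac{4 - 3 i \sqrt{87}}{-2303} - \frac{4082}{-3856} = \left(4 - 3 i \sqrt{87}\right) \left(- \frac{1}{2303}\right) - - \frac{2041}{1928} = \left(- \frac{4}{2303} + \frac{3 i \sqrt{87}}{2303}\right) + \frac{2041}{1928} = \frac{4692711}{4440184} + \frac{3 i \sqrt{87}}{2303}$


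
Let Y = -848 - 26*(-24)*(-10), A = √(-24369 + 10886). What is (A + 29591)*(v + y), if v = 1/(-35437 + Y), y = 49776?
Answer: 62635991690809/42525 + 2116724399*I*√13483/42525 ≈ 1.4729e+9 + 5.7798e+6*I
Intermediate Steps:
A = I*√13483 (A = √(-13483) = I*√13483 ≈ 116.12*I)
Y = -7088 (Y = -848 + 624*(-10) = -848 - 6240 = -7088)
v = -1/42525 (v = 1/(-35437 - 7088) = 1/(-42525) = -1/42525 ≈ -2.3516e-5)
(A + 29591)*(v + y) = (I*√13483 + 29591)*(-1/42525 + 49776) = (29591 + I*√13483)*(2116724399/42525) = 62635991690809/42525 + 2116724399*I*√13483/42525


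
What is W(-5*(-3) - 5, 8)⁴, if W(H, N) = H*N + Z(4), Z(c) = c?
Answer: 49787136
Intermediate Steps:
W(H, N) = 4 + H*N (W(H, N) = H*N + 4 = 4 + H*N)
W(-5*(-3) - 5, 8)⁴ = (4 + (-5*(-3) - 5)*8)⁴ = (4 + (15 - 5)*8)⁴ = (4 + 10*8)⁴ = (4 + 80)⁴ = 84⁴ = 49787136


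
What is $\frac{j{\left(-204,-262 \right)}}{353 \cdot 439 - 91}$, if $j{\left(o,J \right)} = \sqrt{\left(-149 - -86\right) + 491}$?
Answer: $\frac{\sqrt{107}}{77438} \approx 0.00013358$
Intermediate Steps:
$j{\left(o,J \right)} = 2 \sqrt{107}$ ($j{\left(o,J \right)} = \sqrt{\left(-149 + 86\right) + 491} = \sqrt{-63 + 491} = \sqrt{428} = 2 \sqrt{107}$)
$\frac{j{\left(-204,-262 \right)}}{353 \cdot 439 - 91} = \frac{2 \sqrt{107}}{353 \cdot 439 - 91} = \frac{2 \sqrt{107}}{154967 - 91} = \frac{2 \sqrt{107}}{154876} = 2 \sqrt{107} \cdot \frac{1}{154876} = \frac{\sqrt{107}}{77438}$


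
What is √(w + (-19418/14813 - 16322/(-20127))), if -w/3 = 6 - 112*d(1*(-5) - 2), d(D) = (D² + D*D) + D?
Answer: √2716201347684426117258/298141251 ≈ 174.81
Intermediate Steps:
d(D) = D + 2*D² (d(D) = (D² + D²) + D = 2*D² + D = D + 2*D²)
w = 30558 (w = -3*(6 - 112*(1*(-5) - 2)*(1 + 2*(1*(-5) - 2))) = -3*(6 - 112*(-5 - 2)*(1 + 2*(-5 - 2))) = -3*(6 - (-784)*(1 + 2*(-7))) = -3*(6 - (-784)*(1 - 14)) = -3*(6 - (-784)*(-13)) = -3*(6 - 112*91) = -3*(6 - 10192) = -3*(-10186) = 30558)
√(w + (-19418/14813 - 16322/(-20127))) = √(30558 + (-19418/14813 - 16322/(-20127))) = √(30558 + (-19418*1/14813 - 16322*(-1/20127))) = √(30558 + (-19418/14813 + 16322/20127)) = √(30558 - 149048300/298141251) = √(9110451299758/298141251) = √2716201347684426117258/298141251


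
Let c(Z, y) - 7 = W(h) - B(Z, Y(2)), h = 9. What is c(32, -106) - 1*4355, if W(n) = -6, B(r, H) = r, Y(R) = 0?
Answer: -4386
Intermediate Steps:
c(Z, y) = 1 - Z (c(Z, y) = 7 + (-6 - Z) = 1 - Z)
c(32, -106) - 1*4355 = (1 - 1*32) - 1*4355 = (1 - 32) - 4355 = -31 - 4355 = -4386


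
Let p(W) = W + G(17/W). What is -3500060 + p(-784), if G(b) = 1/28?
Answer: -98023631/28 ≈ -3.5008e+6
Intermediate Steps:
G(b) = 1/28
p(W) = 1/28 + W (p(W) = W + 1/28 = 1/28 + W)
-3500060 + p(-784) = -3500060 + (1/28 - 784) = -3500060 - 21951/28 = -98023631/28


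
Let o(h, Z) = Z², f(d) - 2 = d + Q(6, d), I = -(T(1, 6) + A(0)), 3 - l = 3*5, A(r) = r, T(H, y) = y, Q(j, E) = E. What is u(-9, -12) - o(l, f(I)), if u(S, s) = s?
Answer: -112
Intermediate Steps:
l = -12 (l = 3 - 3*5 = 3 - 1*15 = 3 - 15 = -12)
I = -6 (I = -(6 + 0) = -1*6 = -6)
f(d) = 2 + 2*d (f(d) = 2 + (d + d) = 2 + 2*d)
u(-9, -12) - o(l, f(I)) = -12 - (2 + 2*(-6))² = -12 - (2 - 12)² = -12 - 1*(-10)² = -12 - 1*100 = -12 - 100 = -112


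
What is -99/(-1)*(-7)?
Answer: -693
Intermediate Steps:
-99/(-1)*(-7) = -99*(-1)*(-7) = -9*(-11)*(-7) = 99*(-7) = -693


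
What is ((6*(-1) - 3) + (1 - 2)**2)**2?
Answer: 64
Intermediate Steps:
((6*(-1) - 3) + (1 - 2)**2)**2 = ((-6 - 3) + (-1)**2)**2 = (-9 + 1)**2 = (-8)**2 = 64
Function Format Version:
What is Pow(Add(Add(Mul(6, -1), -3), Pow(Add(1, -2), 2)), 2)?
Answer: 64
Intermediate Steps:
Pow(Add(Add(Mul(6, -1), -3), Pow(Add(1, -2), 2)), 2) = Pow(Add(Add(-6, -3), Pow(-1, 2)), 2) = Pow(Add(-9, 1), 2) = Pow(-8, 2) = 64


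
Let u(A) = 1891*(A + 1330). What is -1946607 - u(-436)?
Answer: -3637161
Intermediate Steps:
u(A) = 2515030 + 1891*A (u(A) = 1891*(1330 + A) = 2515030 + 1891*A)
-1946607 - u(-436) = -1946607 - (2515030 + 1891*(-436)) = -1946607 - (2515030 - 824476) = -1946607 - 1*1690554 = -1946607 - 1690554 = -3637161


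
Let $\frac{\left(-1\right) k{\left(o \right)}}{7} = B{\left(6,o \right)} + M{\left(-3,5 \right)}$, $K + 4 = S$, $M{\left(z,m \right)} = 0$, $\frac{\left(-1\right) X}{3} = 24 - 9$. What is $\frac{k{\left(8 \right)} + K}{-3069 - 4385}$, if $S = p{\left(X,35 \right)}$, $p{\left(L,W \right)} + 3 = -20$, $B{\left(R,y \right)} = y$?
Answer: $\frac{83}{7454} \approx 0.011135$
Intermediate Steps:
$X = -45$ ($X = - 3 \left(24 - 9\right) = \left(-3\right) 15 = -45$)
$p{\left(L,W \right)} = -23$ ($p{\left(L,W \right)} = -3 - 20 = -23$)
$S = -23$
$K = -27$ ($K = -4 - 23 = -27$)
$k{\left(o \right)} = - 7 o$ ($k{\left(o \right)} = - 7 \left(o + 0\right) = - 7 o$)
$\frac{k{\left(8 \right)} + K}{-3069 - 4385} = \frac{\left(-7\right) 8 - 27}{-3069 - 4385} = \frac{-56 - 27}{-7454} = \left(-83\right) \left(- \frac{1}{7454}\right) = \frac{83}{7454}$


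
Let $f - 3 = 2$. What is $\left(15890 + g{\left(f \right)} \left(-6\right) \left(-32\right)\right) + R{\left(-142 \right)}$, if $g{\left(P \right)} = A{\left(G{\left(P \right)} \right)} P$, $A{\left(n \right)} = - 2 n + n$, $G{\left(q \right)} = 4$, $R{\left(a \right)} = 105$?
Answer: $12155$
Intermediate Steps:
$f = 5$ ($f = 3 + 2 = 5$)
$A{\left(n \right)} = - n$
$g{\left(P \right)} = - 4 P$ ($g{\left(P \right)} = \left(-1\right) 4 P = - 4 P$)
$\left(15890 + g{\left(f \right)} \left(-6\right) \left(-32\right)\right) + R{\left(-142 \right)} = \left(15890 + \left(-4\right) 5 \left(-6\right) \left(-32\right)\right) + 105 = \left(15890 + \left(-20\right) \left(-6\right) \left(-32\right)\right) + 105 = \left(15890 + 120 \left(-32\right)\right) + 105 = \left(15890 - 3840\right) + 105 = 12050 + 105 = 12155$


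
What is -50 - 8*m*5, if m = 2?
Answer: -130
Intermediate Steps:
-50 - 8*m*5 = -50 - 16*5 = -50 - 8*10 = -50 - 80 = -130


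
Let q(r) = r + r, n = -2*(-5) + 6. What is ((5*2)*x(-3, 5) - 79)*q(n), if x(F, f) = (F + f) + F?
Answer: -2848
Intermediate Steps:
n = 16 (n = 10 + 6 = 16)
x(F, f) = f + 2*F
q(r) = 2*r
((5*2)*x(-3, 5) - 79)*q(n) = ((5*2)*(5 + 2*(-3)) - 79)*(2*16) = (10*(5 - 6) - 79)*32 = (10*(-1) - 79)*32 = (-10 - 79)*32 = -89*32 = -2848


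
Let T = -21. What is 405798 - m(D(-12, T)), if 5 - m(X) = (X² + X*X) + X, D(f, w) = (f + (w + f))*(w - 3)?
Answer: 2739673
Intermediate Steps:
D(f, w) = (-3 + w)*(w + 2*f) (D(f, w) = (f + (f + w))*(-3 + w) = (w + 2*f)*(-3 + w) = (-3 + w)*(w + 2*f))
m(X) = 5 - X - 2*X² (m(X) = 5 - ((X² + X*X) + X) = 5 - ((X² + X²) + X) = 5 - (2*X² + X) = 5 - (X + 2*X²) = 5 + (-X - 2*X²) = 5 - X - 2*X²)
405798 - m(D(-12, T)) = 405798 - (5 - ((-21)² - 6*(-12) - 3*(-21) + 2*(-12)*(-21)) - 2*((-21)² - 6*(-12) - 3*(-21) + 2*(-12)*(-21))²) = 405798 - (5 - (441 + 72 + 63 + 504) - 2*(441 + 72 + 63 + 504)²) = 405798 - (5 - 1*1080 - 2*1080²) = 405798 - (5 - 1080 - 2*1166400) = 405798 - (5 - 1080 - 2332800) = 405798 - 1*(-2333875) = 405798 + 2333875 = 2739673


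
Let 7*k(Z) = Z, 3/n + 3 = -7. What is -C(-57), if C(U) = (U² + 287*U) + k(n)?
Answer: 917703/70 ≈ 13110.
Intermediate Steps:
n = -3/10 (n = 3/(-3 - 7) = 3/(-10) = 3*(-⅒) = -3/10 ≈ -0.30000)
k(Z) = Z/7
C(U) = -3/70 + U² + 287*U (C(U) = (U² + 287*U) + (⅐)*(-3/10) = (U² + 287*U) - 3/70 = -3/70 + U² + 287*U)
-C(-57) = -(-3/70 + (-57)² + 287*(-57)) = -(-3/70 + 3249 - 16359) = -1*(-917703/70) = 917703/70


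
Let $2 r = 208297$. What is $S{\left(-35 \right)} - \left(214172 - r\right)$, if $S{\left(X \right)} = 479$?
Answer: $- \frac{219089}{2} \approx -1.0954 \cdot 10^{5}$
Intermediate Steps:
$r = \frac{208297}{2}$ ($r = \frac{1}{2} \cdot 208297 = \frac{208297}{2} \approx 1.0415 \cdot 10^{5}$)
$S{\left(-35 \right)} - \left(214172 - r\right) = 479 - \left(214172 - \frac{208297}{2}\right) = 479 - \frac{220047}{2} = - \frac{219089}{2}$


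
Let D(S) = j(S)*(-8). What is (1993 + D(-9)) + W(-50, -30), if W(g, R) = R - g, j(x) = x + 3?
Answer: 2061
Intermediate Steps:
j(x) = 3 + x
D(S) = -24 - 8*S (D(S) = (3 + S)*(-8) = -24 - 8*S)
(1993 + D(-9)) + W(-50, -30) = (1993 + (-24 - 8*(-9))) + (-30 - 1*(-50)) = (1993 + (-24 + 72)) + (-30 + 50) = (1993 + 48) + 20 = 2041 + 20 = 2061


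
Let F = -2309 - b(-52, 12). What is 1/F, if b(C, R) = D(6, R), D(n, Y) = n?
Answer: -1/2315 ≈ -0.00043197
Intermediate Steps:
b(C, R) = 6
F = -2315 (F = -2309 - 1*6 = -2309 - 6 = -2315)
1/F = 1/(-2315) = -1/2315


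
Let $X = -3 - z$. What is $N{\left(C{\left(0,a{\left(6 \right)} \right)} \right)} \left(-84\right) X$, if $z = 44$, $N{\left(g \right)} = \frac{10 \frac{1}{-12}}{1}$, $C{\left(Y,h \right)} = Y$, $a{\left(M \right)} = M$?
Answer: $-3290$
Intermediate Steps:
$N{\left(g \right)} = - \frac{5}{6}$ ($N{\left(g \right)} = 10 \left(- \frac{1}{12}\right) 1 = \left(- \frac{5}{6}\right) 1 = - \frac{5}{6}$)
$X = -47$ ($X = -3 - 44 = -47$)
$N{\left(C{\left(0,a{\left(6 \right)} \right)} \right)} \left(-84\right) X = \left(- \frac{5}{6}\right) \left(-84\right) \left(-47\right) = 70 \left(-47\right) = -3290$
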